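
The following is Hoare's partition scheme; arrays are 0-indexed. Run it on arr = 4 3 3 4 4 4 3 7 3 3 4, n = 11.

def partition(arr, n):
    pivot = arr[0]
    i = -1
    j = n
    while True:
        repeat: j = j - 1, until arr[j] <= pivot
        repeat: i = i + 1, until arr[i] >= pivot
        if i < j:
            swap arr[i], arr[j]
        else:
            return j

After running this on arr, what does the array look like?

4 3 3 3 3 3 4 7 4 4 4

pivot=4
j stops at 10 (4), i stops at 0 (4); swap ⇒ 4 3 3 4 4 4 3 7 3 3 4
j stops at 9 (3), i stops at 3 (4); swap ⇒ 4 3 3 3 4 4 3 7 3 4 4
j stops at 8 (3), i stops at 4 (4); swap ⇒ 4 3 3 3 3 4 3 7 4 4 4
j stops at 6 (3), i stops at 5 (4); swap ⇒ 4 3 3 3 3 3 4 7 4 4 4
j stops at 5, i stops at 6; i≥j ⇒ return 5. arr=4 3 3 3 3 3 4 7 4 4 4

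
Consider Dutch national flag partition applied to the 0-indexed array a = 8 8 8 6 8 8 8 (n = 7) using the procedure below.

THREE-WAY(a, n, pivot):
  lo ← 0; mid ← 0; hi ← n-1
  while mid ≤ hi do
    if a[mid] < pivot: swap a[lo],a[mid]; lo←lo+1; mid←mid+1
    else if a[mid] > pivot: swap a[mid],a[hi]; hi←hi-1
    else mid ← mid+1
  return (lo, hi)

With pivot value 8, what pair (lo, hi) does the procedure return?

(1, 6)

pivot = 8; lo=0, mid=0, hi=6
a[mid]=8=8: mid=1
a[mid]=8=8: mid=2
a[mid]=8=8: mid=3
a[mid]=6<8: swap a[0],a[3]; lo=1,mid=4 → 6 8 8 8 8 8 8
a[mid]=8=8: mid=5
a[mid]=8=8: mid=6
a[mid]=8=8: mid=7
end: lo=1, hi=6; a = 6 8 8 8 8 8 8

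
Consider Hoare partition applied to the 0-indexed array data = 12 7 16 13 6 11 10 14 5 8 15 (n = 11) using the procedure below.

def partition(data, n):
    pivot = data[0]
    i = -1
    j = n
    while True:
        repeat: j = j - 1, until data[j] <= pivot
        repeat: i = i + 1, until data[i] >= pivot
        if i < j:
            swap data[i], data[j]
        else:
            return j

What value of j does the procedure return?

5

pivot = data[0] = 12; i = -1, j = 11
j→9 (data[9]=8≤12), i→0 (data[0]=12≥12); i<j, swap → 8 7 16 13 6 11 10 14 5 12 15
j→8 (data[8]=5≤12), i→2 (data[2]=16≥12); i<j, swap → 8 7 5 13 6 11 10 14 16 12 15
j→6 (data[6]=10≤12), i→3 (data[3]=13≥12); i<j, swap → 8 7 5 10 6 11 13 14 16 12 15
j→5, i→6; i≥j, return j=5. data = 8 7 5 10 6 11 13 14 16 12 15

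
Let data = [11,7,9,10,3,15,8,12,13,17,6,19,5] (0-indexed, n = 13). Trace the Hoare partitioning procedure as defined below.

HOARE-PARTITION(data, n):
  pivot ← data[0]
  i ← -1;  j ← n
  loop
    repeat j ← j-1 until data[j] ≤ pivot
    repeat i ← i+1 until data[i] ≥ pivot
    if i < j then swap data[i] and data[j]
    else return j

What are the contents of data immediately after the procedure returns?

[5,7,9,10,3,6,8,12,13,17,15,19,11]

pivot = data[0] = 11; i = -1, j = 13
j→12 (data[12]=5≤11), i→0 (data[0]=11≥11); i<j, swap → [5,7,9,10,3,15,8,12,13,17,6,19,11]
j→10 (data[10]=6≤11), i→5 (data[5]=15≥11); i<j, swap → [5,7,9,10,3,6,8,12,13,17,15,19,11]
j→6, i→7; i≥j, return j=6. data = [5,7,9,10,3,6,8,12,13,17,15,19,11]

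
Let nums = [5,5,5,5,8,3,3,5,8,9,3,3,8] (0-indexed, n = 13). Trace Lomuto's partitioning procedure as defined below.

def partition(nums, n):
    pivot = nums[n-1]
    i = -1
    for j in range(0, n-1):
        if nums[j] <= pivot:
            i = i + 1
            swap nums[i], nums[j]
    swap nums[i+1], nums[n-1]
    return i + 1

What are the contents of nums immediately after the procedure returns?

[5,5,5,5,8,3,3,5,8,3,3,8,9]

pivot = nums[12] = 8; i = -1
j=0: nums[0]=5 ≤ 8 → i=0, swap nums[0],nums[0] (no change) → [5,5,5,5,8,3,3,5,8,9,3,3,8]
j=1: nums[1]=5 ≤ 8 → i=1, swap nums[1],nums[1] (no change) → [5,5,5,5,8,3,3,5,8,9,3,3,8]
j=2: nums[2]=5 ≤ 8 → i=2, swap nums[2],nums[2] (no change) → [5,5,5,5,8,3,3,5,8,9,3,3,8]
j=3: nums[3]=5 ≤ 8 → i=3, swap nums[3],nums[3] (no change) → [5,5,5,5,8,3,3,5,8,9,3,3,8]
j=4: nums[4]=8 ≤ 8 → i=4, swap nums[4],nums[4] (no change) → [5,5,5,5,8,3,3,5,8,9,3,3,8]
j=5: nums[5]=3 ≤ 8 → i=5, swap nums[5],nums[5] (no change) → [5,5,5,5,8,3,3,5,8,9,3,3,8]
j=6: nums[6]=3 ≤ 8 → i=6, swap nums[6],nums[6] (no change) → [5,5,5,5,8,3,3,5,8,9,3,3,8]
j=7: nums[7]=5 ≤ 8 → i=7, swap nums[7],nums[7] (no change) → [5,5,5,5,8,3,3,5,8,9,3,3,8]
j=8: nums[8]=8 ≤ 8 → i=8, swap nums[8],nums[8] (no change) → [5,5,5,5,8,3,3,5,8,9,3,3,8]
j=9: nums[9]=9 > 8 → no swap
j=10: nums[10]=3 ≤ 8 → i=9, swap nums[9],nums[10] → [5,5,5,5,8,3,3,5,8,3,9,3,8]
j=11: nums[11]=3 ≤ 8 → i=10, swap nums[10],nums[11] → [5,5,5,5,8,3,3,5,8,3,3,9,8]
final swap nums[11],nums[12] → [5,5,5,5,8,3,3,5,8,3,3,8,9]; return 11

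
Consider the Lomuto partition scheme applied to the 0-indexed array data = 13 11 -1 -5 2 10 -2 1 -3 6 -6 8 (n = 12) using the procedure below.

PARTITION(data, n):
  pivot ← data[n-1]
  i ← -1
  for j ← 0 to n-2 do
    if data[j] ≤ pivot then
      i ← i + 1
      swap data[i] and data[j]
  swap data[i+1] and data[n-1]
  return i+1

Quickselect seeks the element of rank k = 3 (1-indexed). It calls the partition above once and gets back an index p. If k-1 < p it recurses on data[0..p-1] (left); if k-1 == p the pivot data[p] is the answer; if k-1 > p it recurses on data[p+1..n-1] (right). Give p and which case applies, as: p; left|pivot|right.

pivot=8, i=-1
j=0: 13>8, skip
j=1: 11>8, skip
j=2: -1≤8, i=0, swap(0,2) ⇒ -1 11 13 -5 2 10 -2 1 -3 6 -6 8
j=3: -5≤8, i=1, swap(1,3) ⇒ -1 -5 13 11 2 10 -2 1 -3 6 -6 8
j=4: 2≤8, i=2, swap(2,4) ⇒ -1 -5 2 11 13 10 -2 1 -3 6 -6 8
j=5: 10>8, skip
j=6: -2≤8, i=3, swap(3,6) ⇒ -1 -5 2 -2 13 10 11 1 -3 6 -6 8
j=7: 1≤8, i=4, swap(4,7) ⇒ -1 -5 2 -2 1 10 11 13 -3 6 -6 8
j=8: -3≤8, i=5, swap(5,8) ⇒ -1 -5 2 -2 1 -3 11 13 10 6 -6 8
j=9: 6≤8, i=6, swap(6,9) ⇒ -1 -5 2 -2 1 -3 6 13 10 11 -6 8
j=10: -6≤8, i=7, swap(7,10) ⇒ -1 -5 2 -2 1 -3 6 -6 10 11 13 8
swap(8,11) ⇒ -1 -5 2 -2 1 -3 6 -6 8 11 13 10; return 8
p = 8; k-1 = 2 < 8 ⇒ left

8; left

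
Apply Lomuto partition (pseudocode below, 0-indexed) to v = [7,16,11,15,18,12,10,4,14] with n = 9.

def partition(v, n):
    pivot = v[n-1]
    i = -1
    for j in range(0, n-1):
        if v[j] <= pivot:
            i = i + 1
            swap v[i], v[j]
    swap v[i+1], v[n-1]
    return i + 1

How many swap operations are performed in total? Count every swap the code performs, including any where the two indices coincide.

pivot=14, i=-1
j=0: 7≤14, i=0, swap(0,0) ⇒ [7,16,11,15,18,12,10,4,14]
j=1: 16>14, skip
j=2: 11≤14, i=1, swap(1,2) ⇒ [7,11,16,15,18,12,10,4,14]
j=3: 15>14, skip
j=4: 18>14, skip
j=5: 12≤14, i=2, swap(2,5) ⇒ [7,11,12,15,18,16,10,4,14]
j=6: 10≤14, i=3, swap(3,6) ⇒ [7,11,12,10,18,16,15,4,14]
j=7: 4≤14, i=4, swap(4,7) ⇒ [7,11,12,10,4,16,15,18,14]
swap(5,8) ⇒ [7,11,12,10,4,14,15,18,16]; return 5

6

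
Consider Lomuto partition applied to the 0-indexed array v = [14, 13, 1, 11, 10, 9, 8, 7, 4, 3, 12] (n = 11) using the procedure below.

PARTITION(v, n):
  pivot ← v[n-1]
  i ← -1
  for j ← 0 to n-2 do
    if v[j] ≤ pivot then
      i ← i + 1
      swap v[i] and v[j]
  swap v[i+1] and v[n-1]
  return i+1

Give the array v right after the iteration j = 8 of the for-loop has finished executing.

[1, 11, 10, 9, 8, 7, 4, 13, 14, 3, 12]

pivot = v[10] = 12; i = -1
j=0: v[0]=14 > 12 → no swap
j=1: v[1]=13 > 12 → no swap
j=2: v[2]=1 ≤ 12 → i=0, swap v[0],v[2] → [1, 13, 14, 11, 10, 9, 8, 7, 4, 3, 12]
j=3: v[3]=11 ≤ 12 → i=1, swap v[1],v[3] → [1, 11, 14, 13, 10, 9, 8, 7, 4, 3, 12]
j=4: v[4]=10 ≤ 12 → i=2, swap v[2],v[4] → [1, 11, 10, 13, 14, 9, 8, 7, 4, 3, 12]
j=5: v[5]=9 ≤ 12 → i=3, swap v[3],v[5] → [1, 11, 10, 9, 14, 13, 8, 7, 4, 3, 12]
j=6: v[6]=8 ≤ 12 → i=4, swap v[4],v[6] → [1, 11, 10, 9, 8, 13, 14, 7, 4, 3, 12]
j=7: v[7]=7 ≤ 12 → i=5, swap v[5],v[7] → [1, 11, 10, 9, 8, 7, 14, 13, 4, 3, 12]
j=8: v[8]=4 ≤ 12 → i=6, swap v[6],v[8] → [1, 11, 10, 9, 8, 7, 4, 13, 14, 3, 12]
(after j=8) v = [1, 11, 10, 9, 8, 7, 4, 13, 14, 3, 12]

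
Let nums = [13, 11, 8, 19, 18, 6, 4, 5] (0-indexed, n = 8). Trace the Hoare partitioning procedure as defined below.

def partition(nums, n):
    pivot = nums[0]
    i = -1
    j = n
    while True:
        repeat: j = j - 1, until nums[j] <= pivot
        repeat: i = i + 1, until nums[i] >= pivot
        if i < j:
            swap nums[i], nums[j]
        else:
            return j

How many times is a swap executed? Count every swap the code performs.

3

pivot=13
j stops at 7 (5), i stops at 0 (13); swap ⇒ [5, 11, 8, 19, 18, 6, 4, 13]
j stops at 6 (4), i stops at 3 (19); swap ⇒ [5, 11, 8, 4, 18, 6, 19, 13]
j stops at 5 (6), i stops at 4 (18); swap ⇒ [5, 11, 8, 4, 6, 18, 19, 13]
j stops at 4, i stops at 5; i≥j ⇒ return 4. nums=[5, 11, 8, 4, 6, 18, 19, 13]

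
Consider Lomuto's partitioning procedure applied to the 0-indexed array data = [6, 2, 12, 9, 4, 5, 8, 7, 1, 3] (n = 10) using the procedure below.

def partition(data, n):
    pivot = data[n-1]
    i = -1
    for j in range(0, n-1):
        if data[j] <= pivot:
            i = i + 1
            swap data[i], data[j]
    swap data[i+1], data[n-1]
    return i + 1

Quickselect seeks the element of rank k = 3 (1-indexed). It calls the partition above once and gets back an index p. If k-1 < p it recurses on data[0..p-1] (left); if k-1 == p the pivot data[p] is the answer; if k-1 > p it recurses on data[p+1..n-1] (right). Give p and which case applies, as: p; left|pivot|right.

2; pivot

pivot=3, i=-1
j=0: 6>3, skip
j=1: 2≤3, i=0, swap(0,1) ⇒ [2, 6, 12, 9, 4, 5, 8, 7, 1, 3]
j=2: 12>3, skip
j=3: 9>3, skip
j=4: 4>3, skip
j=5: 5>3, skip
j=6: 8>3, skip
j=7: 7>3, skip
j=8: 1≤3, i=1, swap(1,8) ⇒ [2, 1, 12, 9, 4, 5, 8, 7, 6, 3]
swap(2,9) ⇒ [2, 1, 3, 9, 4, 5, 8, 7, 6, 12]; return 2
p = 2; k-1 = 2 == 2 ⇒ pivot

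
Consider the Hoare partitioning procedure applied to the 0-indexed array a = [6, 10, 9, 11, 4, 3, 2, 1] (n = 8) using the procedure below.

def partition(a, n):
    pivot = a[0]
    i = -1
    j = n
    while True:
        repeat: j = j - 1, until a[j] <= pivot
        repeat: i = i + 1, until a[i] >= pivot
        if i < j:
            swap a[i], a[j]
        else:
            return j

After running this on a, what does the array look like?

pivot = a[0] = 6; i = -1, j = 8
j→7 (a[7]=1≤6), i→0 (a[0]=6≥6); i<j, swap → [1, 10, 9, 11, 4, 3, 2, 6]
j→6 (a[6]=2≤6), i→1 (a[1]=10≥6); i<j, swap → [1, 2, 9, 11, 4, 3, 10, 6]
j→5 (a[5]=3≤6), i→2 (a[2]=9≥6); i<j, swap → [1, 2, 3, 11, 4, 9, 10, 6]
j→4 (a[4]=4≤6), i→3 (a[3]=11≥6); i<j, swap → [1, 2, 3, 4, 11, 9, 10, 6]
j→3, i→4; i≥j, return j=3. a = [1, 2, 3, 4, 11, 9, 10, 6]

[1, 2, 3, 4, 11, 9, 10, 6]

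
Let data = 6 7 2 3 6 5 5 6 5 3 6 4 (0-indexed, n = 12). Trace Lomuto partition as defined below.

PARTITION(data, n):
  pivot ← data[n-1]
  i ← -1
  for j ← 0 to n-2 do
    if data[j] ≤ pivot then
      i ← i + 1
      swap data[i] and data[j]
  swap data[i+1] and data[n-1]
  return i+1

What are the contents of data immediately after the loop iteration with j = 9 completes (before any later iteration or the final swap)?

2 3 3 7 6 5 5 6 5 6 6 4

pivot = data[11] = 4; i = -1
j=0: data[0]=6 > 4 → no swap
j=1: data[1]=7 > 4 → no swap
j=2: data[2]=2 ≤ 4 → i=0, swap data[0],data[2] → 2 7 6 3 6 5 5 6 5 3 6 4
j=3: data[3]=3 ≤ 4 → i=1, swap data[1],data[3] → 2 3 6 7 6 5 5 6 5 3 6 4
j=4: data[4]=6 > 4 → no swap
j=5: data[5]=5 > 4 → no swap
j=6: data[6]=5 > 4 → no swap
j=7: data[7]=6 > 4 → no swap
j=8: data[8]=5 > 4 → no swap
j=9: data[9]=3 ≤ 4 → i=2, swap data[2],data[9] → 2 3 3 7 6 5 5 6 5 6 6 4
(after j=9) data = 2 3 3 7 6 5 5 6 5 6 6 4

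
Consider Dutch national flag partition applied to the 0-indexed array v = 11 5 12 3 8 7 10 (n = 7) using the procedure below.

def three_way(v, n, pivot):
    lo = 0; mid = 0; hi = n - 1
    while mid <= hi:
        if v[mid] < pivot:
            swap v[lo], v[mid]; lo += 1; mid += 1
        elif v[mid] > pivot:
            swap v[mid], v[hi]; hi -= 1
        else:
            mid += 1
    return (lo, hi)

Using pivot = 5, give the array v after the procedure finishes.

lo=0 mid=0 hi=6
11>5: swap(0,6), hi=5 ⇒ 10 5 12 3 8 7 11
10>5: swap(0,5), hi=4 ⇒ 7 5 12 3 8 10 11
7>5: swap(0,4), hi=3 ⇒ 8 5 12 3 7 10 11
8>5: swap(0,3), hi=2 ⇒ 3 5 12 8 7 10 11
3<5: swap(0,0), lo=1 mid=1 ⇒ 3 5 12 8 7 10 11
5=5: mid=2
12>5: swap(2,2), hi=1 ⇒ 3 5 12 8 7 10 11
done. lo=1 hi=1; v=3 5 12 8 7 10 11

3 5 12 8 7 10 11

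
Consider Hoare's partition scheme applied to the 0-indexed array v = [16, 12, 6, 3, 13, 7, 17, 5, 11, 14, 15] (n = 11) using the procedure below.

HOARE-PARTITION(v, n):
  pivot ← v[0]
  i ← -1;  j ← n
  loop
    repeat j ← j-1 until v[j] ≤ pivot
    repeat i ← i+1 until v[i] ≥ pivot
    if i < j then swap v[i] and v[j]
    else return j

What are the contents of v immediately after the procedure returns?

pivot=16
j stops at 10 (15), i stops at 0 (16); swap ⇒ [15, 12, 6, 3, 13, 7, 17, 5, 11, 14, 16]
j stops at 9 (14), i stops at 6 (17); swap ⇒ [15, 12, 6, 3, 13, 7, 14, 5, 11, 17, 16]
j stops at 8, i stops at 9; i≥j ⇒ return 8. v=[15, 12, 6, 3, 13, 7, 14, 5, 11, 17, 16]

[15, 12, 6, 3, 13, 7, 14, 5, 11, 17, 16]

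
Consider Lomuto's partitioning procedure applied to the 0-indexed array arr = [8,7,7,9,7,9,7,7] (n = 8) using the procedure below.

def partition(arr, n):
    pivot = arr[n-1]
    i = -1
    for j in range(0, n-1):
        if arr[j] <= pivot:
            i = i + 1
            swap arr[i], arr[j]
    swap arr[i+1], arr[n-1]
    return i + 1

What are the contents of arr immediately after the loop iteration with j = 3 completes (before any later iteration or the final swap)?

pivot=7, i=-1
j=0: 8>7, skip
j=1: 7≤7, i=0, swap(0,1) ⇒ [7,8,7,9,7,9,7,7]
j=2: 7≤7, i=1, swap(1,2) ⇒ [7,7,8,9,7,9,7,7]
j=3: 9>7, skip
(after j=3) arr = [7,7,8,9,7,9,7,7]

[7,7,8,9,7,9,7,7]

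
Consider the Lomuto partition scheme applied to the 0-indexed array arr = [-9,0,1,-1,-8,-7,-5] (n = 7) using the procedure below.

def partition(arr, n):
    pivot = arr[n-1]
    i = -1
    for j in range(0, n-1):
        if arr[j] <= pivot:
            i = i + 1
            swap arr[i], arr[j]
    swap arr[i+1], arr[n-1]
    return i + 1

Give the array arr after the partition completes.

[-9,-8,-7,-5,0,1,-1]

pivot=-5, i=-1
j=0: -9≤-5, i=0, swap(0,0) ⇒ [-9,0,1,-1,-8,-7,-5]
j=1: 0>-5, skip
j=2: 1>-5, skip
j=3: -1>-5, skip
j=4: -8≤-5, i=1, swap(1,4) ⇒ [-9,-8,1,-1,0,-7,-5]
j=5: -7≤-5, i=2, swap(2,5) ⇒ [-9,-8,-7,-1,0,1,-5]
swap(3,6) ⇒ [-9,-8,-7,-5,0,1,-1]; return 3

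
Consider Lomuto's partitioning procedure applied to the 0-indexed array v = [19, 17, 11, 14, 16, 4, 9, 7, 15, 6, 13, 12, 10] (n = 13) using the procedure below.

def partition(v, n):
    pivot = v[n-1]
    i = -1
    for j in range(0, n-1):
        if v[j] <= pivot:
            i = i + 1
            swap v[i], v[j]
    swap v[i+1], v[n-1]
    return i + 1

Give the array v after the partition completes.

pivot = v[12] = 10; i = -1
j=0: v[0]=19 > 10 → no swap
j=1: v[1]=17 > 10 → no swap
j=2: v[2]=11 > 10 → no swap
j=3: v[3]=14 > 10 → no swap
j=4: v[4]=16 > 10 → no swap
j=5: v[5]=4 ≤ 10 → i=0, swap v[0],v[5] → [4, 17, 11, 14, 16, 19, 9, 7, 15, 6, 13, 12, 10]
j=6: v[6]=9 ≤ 10 → i=1, swap v[1],v[6] → [4, 9, 11, 14, 16, 19, 17, 7, 15, 6, 13, 12, 10]
j=7: v[7]=7 ≤ 10 → i=2, swap v[2],v[7] → [4, 9, 7, 14, 16, 19, 17, 11, 15, 6, 13, 12, 10]
j=8: v[8]=15 > 10 → no swap
j=9: v[9]=6 ≤ 10 → i=3, swap v[3],v[9] → [4, 9, 7, 6, 16, 19, 17, 11, 15, 14, 13, 12, 10]
j=10: v[10]=13 > 10 → no swap
j=11: v[11]=12 > 10 → no swap
final swap v[4],v[12] → [4, 9, 7, 6, 10, 19, 17, 11, 15, 14, 13, 12, 16]; return 4

[4, 9, 7, 6, 10, 19, 17, 11, 15, 14, 13, 12, 16]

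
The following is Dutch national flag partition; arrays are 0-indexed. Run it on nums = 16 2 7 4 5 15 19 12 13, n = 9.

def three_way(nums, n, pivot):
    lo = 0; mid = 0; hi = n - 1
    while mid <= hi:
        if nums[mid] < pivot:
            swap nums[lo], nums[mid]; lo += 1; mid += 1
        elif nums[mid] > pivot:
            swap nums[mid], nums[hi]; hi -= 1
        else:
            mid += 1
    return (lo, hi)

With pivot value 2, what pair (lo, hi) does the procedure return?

(0, 0)

lo=0 mid=0 hi=8
16>2: swap(0,8), hi=7 ⇒ 13 2 7 4 5 15 19 12 16
13>2: swap(0,7), hi=6 ⇒ 12 2 7 4 5 15 19 13 16
12>2: swap(0,6), hi=5 ⇒ 19 2 7 4 5 15 12 13 16
19>2: swap(0,5), hi=4 ⇒ 15 2 7 4 5 19 12 13 16
15>2: swap(0,4), hi=3 ⇒ 5 2 7 4 15 19 12 13 16
5>2: swap(0,3), hi=2 ⇒ 4 2 7 5 15 19 12 13 16
4>2: swap(0,2), hi=1 ⇒ 7 2 4 5 15 19 12 13 16
7>2: swap(0,1), hi=0 ⇒ 2 7 4 5 15 19 12 13 16
2=2: mid=1
done. lo=0 hi=0; nums=2 7 4 5 15 19 12 13 16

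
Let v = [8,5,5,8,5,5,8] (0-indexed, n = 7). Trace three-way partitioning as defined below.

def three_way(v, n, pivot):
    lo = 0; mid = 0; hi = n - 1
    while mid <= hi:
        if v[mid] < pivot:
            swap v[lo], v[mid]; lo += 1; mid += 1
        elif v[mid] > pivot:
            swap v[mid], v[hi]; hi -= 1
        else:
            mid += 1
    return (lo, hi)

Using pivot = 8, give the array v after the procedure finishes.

[5,5,5,5,8,8,8]

pivot = 8; lo=0, mid=0, hi=6
v[mid]=8=8: mid=1
v[mid]=5<8: swap v[0],v[1]; lo=1,mid=2 → [5,8,5,8,5,5,8]
v[mid]=5<8: swap v[1],v[2]; lo=2,mid=3 → [5,5,8,8,5,5,8]
v[mid]=8=8: mid=4
v[mid]=5<8: swap v[2],v[4]; lo=3,mid=5 → [5,5,5,8,8,5,8]
v[mid]=5<8: swap v[3],v[5]; lo=4,mid=6 → [5,5,5,5,8,8,8]
v[mid]=8=8: mid=7
end: lo=4, hi=6; v = [5,5,5,5,8,8,8]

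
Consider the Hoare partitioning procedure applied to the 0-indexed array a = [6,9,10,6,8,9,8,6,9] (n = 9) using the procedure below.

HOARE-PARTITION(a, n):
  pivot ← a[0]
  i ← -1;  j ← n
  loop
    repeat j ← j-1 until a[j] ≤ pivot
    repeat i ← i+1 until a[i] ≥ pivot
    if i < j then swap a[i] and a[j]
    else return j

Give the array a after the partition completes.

pivot=6
j stops at 7 (6), i stops at 0 (6); swap ⇒ [6,9,10,6,8,9,8,6,9]
j stops at 3 (6), i stops at 1 (9); swap ⇒ [6,6,10,9,8,9,8,6,9]
j stops at 1, i stops at 2; i≥j ⇒ return 1. a=[6,6,10,9,8,9,8,6,9]

[6,6,10,9,8,9,8,6,9]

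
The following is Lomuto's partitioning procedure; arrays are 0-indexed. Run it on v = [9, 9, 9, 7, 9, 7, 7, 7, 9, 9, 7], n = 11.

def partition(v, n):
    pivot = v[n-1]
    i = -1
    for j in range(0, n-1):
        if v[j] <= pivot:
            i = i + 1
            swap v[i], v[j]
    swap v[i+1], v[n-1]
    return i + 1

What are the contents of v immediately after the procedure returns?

pivot = v[10] = 7; i = -1
j=0: v[0]=9 > 7 → no swap
j=1: v[1]=9 > 7 → no swap
j=2: v[2]=9 > 7 → no swap
j=3: v[3]=7 ≤ 7 → i=0, swap v[0],v[3] → [7, 9, 9, 9, 9, 7, 7, 7, 9, 9, 7]
j=4: v[4]=9 > 7 → no swap
j=5: v[5]=7 ≤ 7 → i=1, swap v[1],v[5] → [7, 7, 9, 9, 9, 9, 7, 7, 9, 9, 7]
j=6: v[6]=7 ≤ 7 → i=2, swap v[2],v[6] → [7, 7, 7, 9, 9, 9, 9, 7, 9, 9, 7]
j=7: v[7]=7 ≤ 7 → i=3, swap v[3],v[7] → [7, 7, 7, 7, 9, 9, 9, 9, 9, 9, 7]
j=8: v[8]=9 > 7 → no swap
j=9: v[9]=9 > 7 → no swap
final swap v[4],v[10] → [7, 7, 7, 7, 7, 9, 9, 9, 9, 9, 9]; return 4

[7, 7, 7, 7, 7, 9, 9, 9, 9, 9, 9]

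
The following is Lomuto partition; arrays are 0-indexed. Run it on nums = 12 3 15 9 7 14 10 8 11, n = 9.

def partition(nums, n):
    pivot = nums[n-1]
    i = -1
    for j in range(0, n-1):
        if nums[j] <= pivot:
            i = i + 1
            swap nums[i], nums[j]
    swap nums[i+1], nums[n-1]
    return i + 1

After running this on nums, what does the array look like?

3 9 7 10 8 11 12 15 14

pivot = nums[8] = 11; i = -1
j=0: nums[0]=12 > 11 → no swap
j=1: nums[1]=3 ≤ 11 → i=0, swap nums[0],nums[1] → 3 12 15 9 7 14 10 8 11
j=2: nums[2]=15 > 11 → no swap
j=3: nums[3]=9 ≤ 11 → i=1, swap nums[1],nums[3] → 3 9 15 12 7 14 10 8 11
j=4: nums[4]=7 ≤ 11 → i=2, swap nums[2],nums[4] → 3 9 7 12 15 14 10 8 11
j=5: nums[5]=14 > 11 → no swap
j=6: nums[6]=10 ≤ 11 → i=3, swap nums[3],nums[6] → 3 9 7 10 15 14 12 8 11
j=7: nums[7]=8 ≤ 11 → i=4, swap nums[4],nums[7] → 3 9 7 10 8 14 12 15 11
final swap nums[5],nums[8] → 3 9 7 10 8 11 12 15 14; return 5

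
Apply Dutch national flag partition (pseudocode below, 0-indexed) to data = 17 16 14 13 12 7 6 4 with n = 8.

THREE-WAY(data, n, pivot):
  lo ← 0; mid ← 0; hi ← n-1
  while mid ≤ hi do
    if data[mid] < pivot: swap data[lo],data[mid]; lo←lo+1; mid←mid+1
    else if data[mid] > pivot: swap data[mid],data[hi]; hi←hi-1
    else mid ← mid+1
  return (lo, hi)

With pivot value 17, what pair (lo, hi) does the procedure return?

(7, 7)

lo=0 mid=0 hi=7
17=17: mid=1
16<17: swap(0,1), lo=1 mid=2 ⇒ 16 17 14 13 12 7 6 4
14<17: swap(1,2), lo=2 mid=3 ⇒ 16 14 17 13 12 7 6 4
13<17: swap(2,3), lo=3 mid=4 ⇒ 16 14 13 17 12 7 6 4
12<17: swap(3,4), lo=4 mid=5 ⇒ 16 14 13 12 17 7 6 4
7<17: swap(4,5), lo=5 mid=6 ⇒ 16 14 13 12 7 17 6 4
6<17: swap(5,6), lo=6 mid=7 ⇒ 16 14 13 12 7 6 17 4
4<17: swap(6,7), lo=7 mid=8 ⇒ 16 14 13 12 7 6 4 17
done. lo=7 hi=7; data=16 14 13 12 7 6 4 17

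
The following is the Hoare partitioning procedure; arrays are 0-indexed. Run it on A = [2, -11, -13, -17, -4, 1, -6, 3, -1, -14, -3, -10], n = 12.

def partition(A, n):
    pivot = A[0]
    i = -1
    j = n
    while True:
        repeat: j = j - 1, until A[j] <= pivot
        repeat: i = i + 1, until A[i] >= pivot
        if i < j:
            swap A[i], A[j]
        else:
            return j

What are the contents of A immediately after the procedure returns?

pivot=2
j stops at 11 (-10), i stops at 0 (2); swap ⇒ [-10, -11, -13, -17, -4, 1, -6, 3, -1, -14, -3, 2]
j stops at 10 (-3), i stops at 7 (3); swap ⇒ [-10, -11, -13, -17, -4, 1, -6, -3, -1, -14, 3, 2]
j stops at 9, i stops at 10; i≥j ⇒ return 9. A=[-10, -11, -13, -17, -4, 1, -6, -3, -1, -14, 3, 2]

[-10, -11, -13, -17, -4, 1, -6, -3, -1, -14, 3, 2]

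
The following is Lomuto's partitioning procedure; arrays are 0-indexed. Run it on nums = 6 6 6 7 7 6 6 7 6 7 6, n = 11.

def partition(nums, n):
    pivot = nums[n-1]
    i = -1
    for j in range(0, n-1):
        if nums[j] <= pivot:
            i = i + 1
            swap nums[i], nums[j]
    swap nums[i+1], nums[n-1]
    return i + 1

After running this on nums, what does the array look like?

6 6 6 6 6 6 6 7 7 7 7

pivot = nums[10] = 6; i = -1
j=0: nums[0]=6 ≤ 6 → i=0, swap nums[0],nums[0] (no change) → 6 6 6 7 7 6 6 7 6 7 6
j=1: nums[1]=6 ≤ 6 → i=1, swap nums[1],nums[1] (no change) → 6 6 6 7 7 6 6 7 6 7 6
j=2: nums[2]=6 ≤ 6 → i=2, swap nums[2],nums[2] (no change) → 6 6 6 7 7 6 6 7 6 7 6
j=3: nums[3]=7 > 6 → no swap
j=4: nums[4]=7 > 6 → no swap
j=5: nums[5]=6 ≤ 6 → i=3, swap nums[3],nums[5] → 6 6 6 6 7 7 6 7 6 7 6
j=6: nums[6]=6 ≤ 6 → i=4, swap nums[4],nums[6] → 6 6 6 6 6 7 7 7 6 7 6
j=7: nums[7]=7 > 6 → no swap
j=8: nums[8]=6 ≤ 6 → i=5, swap nums[5],nums[8] → 6 6 6 6 6 6 7 7 7 7 6
j=9: nums[9]=7 > 6 → no swap
final swap nums[6],nums[10] → 6 6 6 6 6 6 6 7 7 7 7; return 6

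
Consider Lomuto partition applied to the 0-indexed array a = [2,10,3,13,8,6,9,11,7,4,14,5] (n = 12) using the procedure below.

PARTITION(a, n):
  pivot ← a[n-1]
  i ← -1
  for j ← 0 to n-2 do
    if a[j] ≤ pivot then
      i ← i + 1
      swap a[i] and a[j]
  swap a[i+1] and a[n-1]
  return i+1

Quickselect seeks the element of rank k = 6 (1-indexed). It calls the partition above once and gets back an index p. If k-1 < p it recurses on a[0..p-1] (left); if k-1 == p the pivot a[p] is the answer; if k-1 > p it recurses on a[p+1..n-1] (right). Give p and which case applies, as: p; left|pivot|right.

pivot=5, i=-1
j=0: 2≤5, i=0, swap(0,0) ⇒ [2,10,3,13,8,6,9,11,7,4,14,5]
j=1: 10>5, skip
j=2: 3≤5, i=1, swap(1,2) ⇒ [2,3,10,13,8,6,9,11,7,4,14,5]
j=3: 13>5, skip
j=4: 8>5, skip
j=5: 6>5, skip
j=6: 9>5, skip
j=7: 11>5, skip
j=8: 7>5, skip
j=9: 4≤5, i=2, swap(2,9) ⇒ [2,3,4,13,8,6,9,11,7,10,14,5]
j=10: 14>5, skip
swap(3,11) ⇒ [2,3,4,5,8,6,9,11,7,10,14,13]; return 3
p = 3; k-1 = 5 > 3 ⇒ right

3; right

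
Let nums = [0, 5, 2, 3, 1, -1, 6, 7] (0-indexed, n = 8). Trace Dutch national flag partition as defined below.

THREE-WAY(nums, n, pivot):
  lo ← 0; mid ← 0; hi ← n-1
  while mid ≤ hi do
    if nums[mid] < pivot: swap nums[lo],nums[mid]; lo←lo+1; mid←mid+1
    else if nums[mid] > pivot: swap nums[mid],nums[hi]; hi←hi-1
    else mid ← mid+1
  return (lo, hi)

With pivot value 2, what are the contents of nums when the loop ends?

lo=0 mid=0 hi=7
0<2: swap(0,0), lo=1 mid=1 ⇒ [0, 5, 2, 3, 1, -1, 6, 7]
5>2: swap(1,7), hi=6 ⇒ [0, 7, 2, 3, 1, -1, 6, 5]
7>2: swap(1,6), hi=5 ⇒ [0, 6, 2, 3, 1, -1, 7, 5]
6>2: swap(1,5), hi=4 ⇒ [0, -1, 2, 3, 1, 6, 7, 5]
-1<2: swap(1,1), lo=2 mid=2 ⇒ [0, -1, 2, 3, 1, 6, 7, 5]
2=2: mid=3
3>2: swap(3,4), hi=3 ⇒ [0, -1, 2, 1, 3, 6, 7, 5]
1<2: swap(2,3), lo=3 mid=4 ⇒ [0, -1, 1, 2, 3, 6, 7, 5]
done. lo=3 hi=3; nums=[0, -1, 1, 2, 3, 6, 7, 5]

[0, -1, 1, 2, 3, 6, 7, 5]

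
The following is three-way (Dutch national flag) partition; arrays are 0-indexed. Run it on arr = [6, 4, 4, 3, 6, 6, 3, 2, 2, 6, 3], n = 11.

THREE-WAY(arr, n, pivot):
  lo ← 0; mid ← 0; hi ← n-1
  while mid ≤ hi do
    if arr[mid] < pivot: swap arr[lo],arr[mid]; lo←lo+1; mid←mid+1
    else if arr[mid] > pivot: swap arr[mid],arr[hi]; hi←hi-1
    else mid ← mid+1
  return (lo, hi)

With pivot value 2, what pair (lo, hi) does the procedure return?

lo=0 mid=0 hi=10
6>2: swap(0,10), hi=9 ⇒ [3, 4, 4, 3, 6, 6, 3, 2, 2, 6, 6]
3>2: swap(0,9), hi=8 ⇒ [6, 4, 4, 3, 6, 6, 3, 2, 2, 3, 6]
6>2: swap(0,8), hi=7 ⇒ [2, 4, 4, 3, 6, 6, 3, 2, 6, 3, 6]
2=2: mid=1
4>2: swap(1,7), hi=6 ⇒ [2, 2, 4, 3, 6, 6, 3, 4, 6, 3, 6]
2=2: mid=2
4>2: swap(2,6), hi=5 ⇒ [2, 2, 3, 3, 6, 6, 4, 4, 6, 3, 6]
3>2: swap(2,5), hi=4 ⇒ [2, 2, 6, 3, 6, 3, 4, 4, 6, 3, 6]
6>2: swap(2,4), hi=3 ⇒ [2, 2, 6, 3, 6, 3, 4, 4, 6, 3, 6]
6>2: swap(2,3), hi=2 ⇒ [2, 2, 3, 6, 6, 3, 4, 4, 6, 3, 6]
3>2: swap(2,2), hi=1 ⇒ [2, 2, 3, 6, 6, 3, 4, 4, 6, 3, 6]
done. lo=0 hi=1; arr=[2, 2, 3, 6, 6, 3, 4, 4, 6, 3, 6]

(0, 1)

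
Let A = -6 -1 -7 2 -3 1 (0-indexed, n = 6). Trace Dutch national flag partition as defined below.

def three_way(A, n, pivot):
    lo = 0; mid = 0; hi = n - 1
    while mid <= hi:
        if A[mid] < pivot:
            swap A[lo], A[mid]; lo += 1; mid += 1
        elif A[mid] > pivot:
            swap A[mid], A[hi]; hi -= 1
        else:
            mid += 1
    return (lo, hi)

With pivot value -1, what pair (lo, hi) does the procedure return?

(3, 3)

pivot = -1; lo=0, mid=0, hi=5
A[mid]=-6<-1: swap A[0],A[0]; lo=1,mid=1 → -6 -1 -7 2 -3 1
A[mid]=-1=-1: mid=2
A[mid]=-7<-1: swap A[1],A[2]; lo=2,mid=3 → -6 -7 -1 2 -3 1
A[mid]=2>-1: swap A[3],A[5]; hi=4 → -6 -7 -1 1 -3 2
A[mid]=1>-1: swap A[3],A[4]; hi=3 → -6 -7 -1 -3 1 2
A[mid]=-3<-1: swap A[2],A[3]; lo=3,mid=4 → -6 -7 -3 -1 1 2
end: lo=3, hi=3; A = -6 -7 -3 -1 1 2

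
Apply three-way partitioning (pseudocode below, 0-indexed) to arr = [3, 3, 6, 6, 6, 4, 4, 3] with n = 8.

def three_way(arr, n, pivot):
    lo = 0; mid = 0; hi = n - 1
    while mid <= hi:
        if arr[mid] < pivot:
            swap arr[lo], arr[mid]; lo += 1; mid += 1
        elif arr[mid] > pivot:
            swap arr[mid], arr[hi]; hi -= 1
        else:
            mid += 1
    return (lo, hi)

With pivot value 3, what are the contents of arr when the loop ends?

[3, 3, 3, 6, 4, 4, 6, 6]

pivot = 3; lo=0, mid=0, hi=7
arr[mid]=3=3: mid=1
arr[mid]=3=3: mid=2
arr[mid]=6>3: swap arr[2],arr[7]; hi=6 → [3, 3, 3, 6, 6, 4, 4, 6]
arr[mid]=3=3: mid=3
arr[mid]=6>3: swap arr[3],arr[6]; hi=5 → [3, 3, 3, 4, 6, 4, 6, 6]
arr[mid]=4>3: swap arr[3],arr[5]; hi=4 → [3, 3, 3, 4, 6, 4, 6, 6]
arr[mid]=4>3: swap arr[3],arr[4]; hi=3 → [3, 3, 3, 6, 4, 4, 6, 6]
arr[mid]=6>3: swap arr[3],arr[3]; hi=2 → [3, 3, 3, 6, 4, 4, 6, 6]
end: lo=0, hi=2; arr = [3, 3, 3, 6, 4, 4, 6, 6]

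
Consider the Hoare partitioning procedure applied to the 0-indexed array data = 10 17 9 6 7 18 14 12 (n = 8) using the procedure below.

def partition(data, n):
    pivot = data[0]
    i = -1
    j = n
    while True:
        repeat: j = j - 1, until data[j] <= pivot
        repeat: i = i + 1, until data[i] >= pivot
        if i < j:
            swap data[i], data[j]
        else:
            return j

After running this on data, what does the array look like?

pivot = data[0] = 10; i = -1, j = 8
j→4 (data[4]=7≤10), i→0 (data[0]=10≥10); i<j, swap → 7 17 9 6 10 18 14 12
j→3 (data[3]=6≤10), i→1 (data[1]=17≥10); i<j, swap → 7 6 9 17 10 18 14 12
j→2, i→3; i≥j, return j=2. data = 7 6 9 17 10 18 14 12

7 6 9 17 10 18 14 12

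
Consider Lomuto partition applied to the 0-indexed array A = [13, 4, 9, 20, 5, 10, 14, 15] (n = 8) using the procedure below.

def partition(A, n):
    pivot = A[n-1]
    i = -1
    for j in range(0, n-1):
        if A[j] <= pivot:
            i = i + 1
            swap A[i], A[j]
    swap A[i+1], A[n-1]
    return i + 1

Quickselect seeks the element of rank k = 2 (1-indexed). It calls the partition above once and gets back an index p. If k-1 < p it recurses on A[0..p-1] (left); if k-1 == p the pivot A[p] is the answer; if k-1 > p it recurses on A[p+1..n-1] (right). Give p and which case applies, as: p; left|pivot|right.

pivot=15, i=-1
j=0: 13≤15, i=0, swap(0,0) ⇒ [13, 4, 9, 20, 5, 10, 14, 15]
j=1: 4≤15, i=1, swap(1,1) ⇒ [13, 4, 9, 20, 5, 10, 14, 15]
j=2: 9≤15, i=2, swap(2,2) ⇒ [13, 4, 9, 20, 5, 10, 14, 15]
j=3: 20>15, skip
j=4: 5≤15, i=3, swap(3,4) ⇒ [13, 4, 9, 5, 20, 10, 14, 15]
j=5: 10≤15, i=4, swap(4,5) ⇒ [13, 4, 9, 5, 10, 20, 14, 15]
j=6: 14≤15, i=5, swap(5,6) ⇒ [13, 4, 9, 5, 10, 14, 20, 15]
swap(6,7) ⇒ [13, 4, 9, 5, 10, 14, 15, 20]; return 6
p = 6; k-1 = 1 < 6 ⇒ left

6; left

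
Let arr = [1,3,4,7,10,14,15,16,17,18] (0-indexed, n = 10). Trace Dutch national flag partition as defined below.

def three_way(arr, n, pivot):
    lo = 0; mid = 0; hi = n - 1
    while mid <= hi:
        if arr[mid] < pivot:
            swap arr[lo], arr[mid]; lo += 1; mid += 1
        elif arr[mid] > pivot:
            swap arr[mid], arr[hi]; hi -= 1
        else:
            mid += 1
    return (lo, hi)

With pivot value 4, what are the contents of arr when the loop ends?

pivot = 4; lo=0, mid=0, hi=9
arr[mid]=1<4: swap arr[0],arr[0]; lo=1,mid=1 → [1,3,4,7,10,14,15,16,17,18]
arr[mid]=3<4: swap arr[1],arr[1]; lo=2,mid=2 → [1,3,4,7,10,14,15,16,17,18]
arr[mid]=4=4: mid=3
arr[mid]=7>4: swap arr[3],arr[9]; hi=8 → [1,3,4,18,10,14,15,16,17,7]
arr[mid]=18>4: swap arr[3],arr[8]; hi=7 → [1,3,4,17,10,14,15,16,18,7]
arr[mid]=17>4: swap arr[3],arr[7]; hi=6 → [1,3,4,16,10,14,15,17,18,7]
arr[mid]=16>4: swap arr[3],arr[6]; hi=5 → [1,3,4,15,10,14,16,17,18,7]
arr[mid]=15>4: swap arr[3],arr[5]; hi=4 → [1,3,4,14,10,15,16,17,18,7]
arr[mid]=14>4: swap arr[3],arr[4]; hi=3 → [1,3,4,10,14,15,16,17,18,7]
arr[mid]=10>4: swap arr[3],arr[3]; hi=2 → [1,3,4,10,14,15,16,17,18,7]
end: lo=2, hi=2; arr = [1,3,4,10,14,15,16,17,18,7]

[1,3,4,10,14,15,16,17,18,7]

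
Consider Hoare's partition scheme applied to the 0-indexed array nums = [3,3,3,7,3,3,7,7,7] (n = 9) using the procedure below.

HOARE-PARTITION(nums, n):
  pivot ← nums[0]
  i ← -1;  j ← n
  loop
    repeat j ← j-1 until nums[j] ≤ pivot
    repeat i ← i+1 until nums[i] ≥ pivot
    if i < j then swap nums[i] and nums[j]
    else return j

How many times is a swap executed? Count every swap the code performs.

pivot = nums[0] = 3; i = -1, j = 9
j→5 (nums[5]=3≤3), i→0 (nums[0]=3≥3); i<j, swap → [3,3,3,7,3,3,7,7,7]
j→4 (nums[4]=3≤3), i→1 (nums[1]=3≥3); i<j, swap → [3,3,3,7,3,3,7,7,7]
j→2, i→2; i≥j, return j=2. nums = [3,3,3,7,3,3,7,7,7]

2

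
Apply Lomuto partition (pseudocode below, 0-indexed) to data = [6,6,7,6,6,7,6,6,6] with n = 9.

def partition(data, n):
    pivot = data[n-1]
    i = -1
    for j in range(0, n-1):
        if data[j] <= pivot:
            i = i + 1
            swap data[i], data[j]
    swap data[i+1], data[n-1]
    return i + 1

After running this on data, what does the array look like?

pivot = data[8] = 6; i = -1
j=0: data[0]=6 ≤ 6 → i=0, swap data[0],data[0] (no change) → [6,6,7,6,6,7,6,6,6]
j=1: data[1]=6 ≤ 6 → i=1, swap data[1],data[1] (no change) → [6,6,7,6,6,7,6,6,6]
j=2: data[2]=7 > 6 → no swap
j=3: data[3]=6 ≤ 6 → i=2, swap data[2],data[3] → [6,6,6,7,6,7,6,6,6]
j=4: data[4]=6 ≤ 6 → i=3, swap data[3],data[4] → [6,6,6,6,7,7,6,6,6]
j=5: data[5]=7 > 6 → no swap
j=6: data[6]=6 ≤ 6 → i=4, swap data[4],data[6] → [6,6,6,6,6,7,7,6,6]
j=7: data[7]=6 ≤ 6 → i=5, swap data[5],data[7] → [6,6,6,6,6,6,7,7,6]
final swap data[6],data[8] → [6,6,6,6,6,6,6,7,7]; return 6

[6,6,6,6,6,6,6,7,7]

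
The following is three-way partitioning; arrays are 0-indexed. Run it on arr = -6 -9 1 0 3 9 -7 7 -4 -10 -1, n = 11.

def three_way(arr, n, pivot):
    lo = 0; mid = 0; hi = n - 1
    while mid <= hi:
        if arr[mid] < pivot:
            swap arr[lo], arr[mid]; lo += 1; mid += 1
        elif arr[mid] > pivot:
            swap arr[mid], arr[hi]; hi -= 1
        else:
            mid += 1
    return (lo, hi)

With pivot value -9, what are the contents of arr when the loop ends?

-10 -9 0 3 9 -7 7 -4 1 -1 -6

pivot = -9; lo=0, mid=0, hi=10
arr[mid]=-6>-9: swap arr[0],arr[10]; hi=9 → -1 -9 1 0 3 9 -7 7 -4 -10 -6
arr[mid]=-1>-9: swap arr[0],arr[9]; hi=8 → -10 -9 1 0 3 9 -7 7 -4 -1 -6
arr[mid]=-10<-9: swap arr[0],arr[0]; lo=1,mid=1 → -10 -9 1 0 3 9 -7 7 -4 -1 -6
arr[mid]=-9=-9: mid=2
arr[mid]=1>-9: swap arr[2],arr[8]; hi=7 → -10 -9 -4 0 3 9 -7 7 1 -1 -6
arr[mid]=-4>-9: swap arr[2],arr[7]; hi=6 → -10 -9 7 0 3 9 -7 -4 1 -1 -6
arr[mid]=7>-9: swap arr[2],arr[6]; hi=5 → -10 -9 -7 0 3 9 7 -4 1 -1 -6
arr[mid]=-7>-9: swap arr[2],arr[5]; hi=4 → -10 -9 9 0 3 -7 7 -4 1 -1 -6
arr[mid]=9>-9: swap arr[2],arr[4]; hi=3 → -10 -9 3 0 9 -7 7 -4 1 -1 -6
arr[mid]=3>-9: swap arr[2],arr[3]; hi=2 → -10 -9 0 3 9 -7 7 -4 1 -1 -6
arr[mid]=0>-9: swap arr[2],arr[2]; hi=1 → -10 -9 0 3 9 -7 7 -4 1 -1 -6
end: lo=1, hi=1; arr = -10 -9 0 3 9 -7 7 -4 1 -1 -6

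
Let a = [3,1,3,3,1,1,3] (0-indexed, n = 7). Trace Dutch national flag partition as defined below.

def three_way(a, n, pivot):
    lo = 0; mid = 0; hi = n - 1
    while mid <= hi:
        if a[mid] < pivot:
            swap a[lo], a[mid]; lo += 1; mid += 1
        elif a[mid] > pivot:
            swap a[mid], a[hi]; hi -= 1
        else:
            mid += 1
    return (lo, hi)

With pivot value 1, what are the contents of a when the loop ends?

[1,1,1,3,3,3,3]

lo=0 mid=0 hi=6
3>1: swap(0,6), hi=5 ⇒ [3,1,3,3,1,1,3]
3>1: swap(0,5), hi=4 ⇒ [1,1,3,3,1,3,3]
1=1: mid=1
1=1: mid=2
3>1: swap(2,4), hi=3 ⇒ [1,1,1,3,3,3,3]
1=1: mid=3
3>1: swap(3,3), hi=2 ⇒ [1,1,1,3,3,3,3]
done. lo=0 hi=2; a=[1,1,1,3,3,3,3]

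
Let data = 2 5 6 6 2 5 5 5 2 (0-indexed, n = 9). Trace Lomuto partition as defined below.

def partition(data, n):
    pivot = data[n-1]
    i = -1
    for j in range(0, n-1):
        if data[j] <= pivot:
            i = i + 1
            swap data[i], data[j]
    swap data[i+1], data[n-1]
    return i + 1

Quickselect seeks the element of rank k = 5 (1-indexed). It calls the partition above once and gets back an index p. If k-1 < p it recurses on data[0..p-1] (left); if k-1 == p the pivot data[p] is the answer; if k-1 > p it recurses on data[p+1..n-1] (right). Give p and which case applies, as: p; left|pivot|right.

2; right

pivot = data[8] = 2; i = -1
j=0: data[0]=2 ≤ 2 → i=0, swap data[0],data[0] (no change) → 2 5 6 6 2 5 5 5 2
j=1: data[1]=5 > 2 → no swap
j=2: data[2]=6 > 2 → no swap
j=3: data[3]=6 > 2 → no swap
j=4: data[4]=2 ≤ 2 → i=1, swap data[1],data[4] → 2 2 6 6 5 5 5 5 2
j=5: data[5]=5 > 2 → no swap
j=6: data[6]=5 > 2 → no swap
j=7: data[7]=5 > 2 → no swap
final swap data[2],data[8] → 2 2 2 6 5 5 5 5 6; return 2
p = 2; k-1 = 4 > 2 ⇒ right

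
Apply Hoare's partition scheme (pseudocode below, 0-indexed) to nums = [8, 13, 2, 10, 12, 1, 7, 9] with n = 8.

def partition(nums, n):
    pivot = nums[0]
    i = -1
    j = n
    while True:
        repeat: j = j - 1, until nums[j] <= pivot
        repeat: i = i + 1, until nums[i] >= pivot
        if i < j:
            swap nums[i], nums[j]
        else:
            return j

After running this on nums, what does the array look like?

pivot = nums[0] = 8; i = -1, j = 8
j→6 (nums[6]=7≤8), i→0 (nums[0]=8≥8); i<j, swap → [7, 13, 2, 10, 12, 1, 8, 9]
j→5 (nums[5]=1≤8), i→1 (nums[1]=13≥8); i<j, swap → [7, 1, 2, 10, 12, 13, 8, 9]
j→2, i→3; i≥j, return j=2. nums = [7, 1, 2, 10, 12, 13, 8, 9]

[7, 1, 2, 10, 12, 13, 8, 9]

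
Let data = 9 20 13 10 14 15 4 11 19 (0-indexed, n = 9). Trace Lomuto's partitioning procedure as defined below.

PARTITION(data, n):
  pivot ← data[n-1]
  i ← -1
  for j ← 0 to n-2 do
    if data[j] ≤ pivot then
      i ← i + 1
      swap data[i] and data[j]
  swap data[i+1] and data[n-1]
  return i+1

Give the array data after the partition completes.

9 13 10 14 15 4 11 19 20

pivot = data[8] = 19; i = -1
j=0: data[0]=9 ≤ 19 → i=0, swap data[0],data[0] (no change) → 9 20 13 10 14 15 4 11 19
j=1: data[1]=20 > 19 → no swap
j=2: data[2]=13 ≤ 19 → i=1, swap data[1],data[2] → 9 13 20 10 14 15 4 11 19
j=3: data[3]=10 ≤ 19 → i=2, swap data[2],data[3] → 9 13 10 20 14 15 4 11 19
j=4: data[4]=14 ≤ 19 → i=3, swap data[3],data[4] → 9 13 10 14 20 15 4 11 19
j=5: data[5]=15 ≤ 19 → i=4, swap data[4],data[5] → 9 13 10 14 15 20 4 11 19
j=6: data[6]=4 ≤ 19 → i=5, swap data[5],data[6] → 9 13 10 14 15 4 20 11 19
j=7: data[7]=11 ≤ 19 → i=6, swap data[6],data[7] → 9 13 10 14 15 4 11 20 19
final swap data[7],data[8] → 9 13 10 14 15 4 11 19 20; return 7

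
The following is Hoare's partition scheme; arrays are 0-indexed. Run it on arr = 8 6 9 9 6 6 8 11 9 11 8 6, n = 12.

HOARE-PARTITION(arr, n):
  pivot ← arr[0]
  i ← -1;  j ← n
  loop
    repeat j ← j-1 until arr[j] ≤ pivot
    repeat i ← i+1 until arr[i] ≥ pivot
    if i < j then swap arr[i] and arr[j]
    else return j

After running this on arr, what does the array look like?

6 6 8 8 6 6 9 11 9 11 9 8

pivot=8
j stops at 11 (6), i stops at 0 (8); swap ⇒ 6 6 9 9 6 6 8 11 9 11 8 8
j stops at 10 (8), i stops at 2 (9); swap ⇒ 6 6 8 9 6 6 8 11 9 11 9 8
j stops at 6 (8), i stops at 3 (9); swap ⇒ 6 6 8 8 6 6 9 11 9 11 9 8
j stops at 5, i stops at 6; i≥j ⇒ return 5. arr=6 6 8 8 6 6 9 11 9 11 9 8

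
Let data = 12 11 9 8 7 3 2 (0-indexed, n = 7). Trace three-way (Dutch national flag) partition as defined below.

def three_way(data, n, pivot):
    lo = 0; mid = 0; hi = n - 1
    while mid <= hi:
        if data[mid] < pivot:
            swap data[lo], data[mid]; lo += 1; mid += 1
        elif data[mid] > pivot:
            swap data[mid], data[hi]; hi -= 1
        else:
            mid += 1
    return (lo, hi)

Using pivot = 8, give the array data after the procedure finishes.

pivot = 8; lo=0, mid=0, hi=6
data[mid]=12>8: swap data[0],data[6]; hi=5 → 2 11 9 8 7 3 12
data[mid]=2<8: swap data[0],data[0]; lo=1,mid=1 → 2 11 9 8 7 3 12
data[mid]=11>8: swap data[1],data[5]; hi=4 → 2 3 9 8 7 11 12
data[mid]=3<8: swap data[1],data[1]; lo=2,mid=2 → 2 3 9 8 7 11 12
data[mid]=9>8: swap data[2],data[4]; hi=3 → 2 3 7 8 9 11 12
data[mid]=7<8: swap data[2],data[2]; lo=3,mid=3 → 2 3 7 8 9 11 12
data[mid]=8=8: mid=4
end: lo=3, hi=3; data = 2 3 7 8 9 11 12

2 3 7 8 9 11 12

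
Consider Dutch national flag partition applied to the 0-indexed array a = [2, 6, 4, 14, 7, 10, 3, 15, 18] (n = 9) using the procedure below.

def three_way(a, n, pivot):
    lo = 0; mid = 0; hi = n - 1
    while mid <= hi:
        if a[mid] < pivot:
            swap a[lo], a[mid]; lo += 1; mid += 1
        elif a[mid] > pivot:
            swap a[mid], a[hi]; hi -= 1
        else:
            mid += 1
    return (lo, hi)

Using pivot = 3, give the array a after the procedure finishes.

pivot = 3; lo=0, mid=0, hi=8
a[mid]=2<3: swap a[0],a[0]; lo=1,mid=1 → [2, 6, 4, 14, 7, 10, 3, 15, 18]
a[mid]=6>3: swap a[1],a[8]; hi=7 → [2, 18, 4, 14, 7, 10, 3, 15, 6]
a[mid]=18>3: swap a[1],a[7]; hi=6 → [2, 15, 4, 14, 7, 10, 3, 18, 6]
a[mid]=15>3: swap a[1],a[6]; hi=5 → [2, 3, 4, 14, 7, 10, 15, 18, 6]
a[mid]=3=3: mid=2
a[mid]=4>3: swap a[2],a[5]; hi=4 → [2, 3, 10, 14, 7, 4, 15, 18, 6]
a[mid]=10>3: swap a[2],a[4]; hi=3 → [2, 3, 7, 14, 10, 4, 15, 18, 6]
a[mid]=7>3: swap a[2],a[3]; hi=2 → [2, 3, 14, 7, 10, 4, 15, 18, 6]
a[mid]=14>3: swap a[2],a[2]; hi=1 → [2, 3, 14, 7, 10, 4, 15, 18, 6]
end: lo=1, hi=1; a = [2, 3, 14, 7, 10, 4, 15, 18, 6]

[2, 3, 14, 7, 10, 4, 15, 18, 6]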